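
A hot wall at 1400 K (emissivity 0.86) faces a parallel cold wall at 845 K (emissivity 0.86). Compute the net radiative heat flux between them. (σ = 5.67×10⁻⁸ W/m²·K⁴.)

q ≈ 1.43×10^5 W/m²

For two large parallel gray plates, q = σ(T₁⁴ − T₂⁴) / (1/ε₁ + 1/ε₂ − 1).
1/ε₁ + 1/ε₂ − 1 = 1/0.86 + 1/0.86 − 1 = 1.326.
T₁⁴ − T₂⁴ = 3.84×10^12 − 5.10×10^11 = 3.33×10^12 K⁴.
q = 5.67×10⁻⁸ × 3.33×10^12 / 1.326 = 1.43×10^5 W/m².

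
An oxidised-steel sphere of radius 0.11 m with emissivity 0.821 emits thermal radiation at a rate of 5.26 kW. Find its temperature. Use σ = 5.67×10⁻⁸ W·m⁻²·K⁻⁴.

A = 4πr² = 4π × (0.11)² = 0.152 m².
From P = εσAT⁴, T = (P / εσA)^(1/4) = (5260 / (0.821 × 5.67×10⁻⁸ × 0.152))^(1/4).
T = (7.43×10^11)^(1/4) = 928 K.

T ≈ 928 K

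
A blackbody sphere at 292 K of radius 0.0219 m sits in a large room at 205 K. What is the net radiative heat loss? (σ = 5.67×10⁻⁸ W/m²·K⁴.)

A = 4πr² = 4π × (0.0219)² = 6.03×10^-3 m².
Q = σA(T⁴ − T_s⁴). T⁴ − T_s⁴ = (292)⁴ − (205)⁴ = 7.27×10^9 − 1.77×10^9 = 5.50×10^9 K⁴.
Q = 5.67×10⁻⁸ × 6.03×10^-3 × 5.50×10^9 = 1.88 W.

Q ≈ 1.88 W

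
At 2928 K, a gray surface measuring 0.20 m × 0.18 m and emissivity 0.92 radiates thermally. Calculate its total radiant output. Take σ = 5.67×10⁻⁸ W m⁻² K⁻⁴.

A = 0.20 × 0.18 = 0.0360 m².
P = εσAT⁴ = 0.92 × 5.67×10⁻⁸ × 0.0360 × (2928)⁴ = 0.92 × 5.67×10⁻⁸ × 0.0360 × 7.35×10^13.
P = 1.38×10^5 W.

P ≈ 1.38×10^5 W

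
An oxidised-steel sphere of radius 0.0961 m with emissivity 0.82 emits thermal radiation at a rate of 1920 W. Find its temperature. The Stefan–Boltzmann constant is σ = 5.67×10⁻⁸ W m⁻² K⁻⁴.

A = 4πr² = 4π × (0.0961)² = 0.116 m².
From P = εσAT⁴, T = (P / εσA)^(1/4) = (1920 / (0.82 × 5.67×10⁻⁸ × 0.116))^(1/4).
T = (3.56×10^11)^(1/4) = 772 K.

T ≈ 772 K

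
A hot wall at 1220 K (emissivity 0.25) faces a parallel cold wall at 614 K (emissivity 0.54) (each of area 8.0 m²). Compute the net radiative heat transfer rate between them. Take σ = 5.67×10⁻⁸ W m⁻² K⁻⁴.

For two large parallel gray plates, q = σ(T₁⁴ − T₂⁴) / (1/ε₁ + 1/ε₂ − 1).
1/ε₁ + 1/ε₂ − 1 = 1/0.25 + 1/0.54 − 1 = 4.852.
T₁⁴ − T₂⁴ = 2.22×10^12 − 1.42×10^11 = 2.07×10^12 K⁴.
q = 5.67×10⁻⁸ × 2.07×10^12 / 4.852 = 24200 W/m².
Q = q·A = 24200 × 8.0 = 1.94×10^5 W.

Q ≈ 1.94×10^5 W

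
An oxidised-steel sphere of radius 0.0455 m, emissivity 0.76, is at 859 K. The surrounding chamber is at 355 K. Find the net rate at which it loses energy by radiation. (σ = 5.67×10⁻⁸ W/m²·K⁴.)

Q ≈ 593 W

A = 4πr² = 4π × (0.0455)² = 0.0260 m².
Q = εσA(T⁴ − T_s⁴). T⁴ − T_s⁴ = (859)⁴ − (355)⁴ = 5.44×10^11 − 1.59×10^10 = 5.29×10^11 K⁴.
Q = 0.76 × 5.67×10⁻⁸ × 0.0260 × 5.29×10^11 = 593 W.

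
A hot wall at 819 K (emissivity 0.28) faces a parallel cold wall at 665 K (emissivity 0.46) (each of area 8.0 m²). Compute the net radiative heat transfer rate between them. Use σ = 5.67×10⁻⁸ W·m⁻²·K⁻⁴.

Q ≈ 24300 W

For two large parallel gray plates, q = σ(T₁⁴ − T₂⁴) / (1/ε₁ + 1/ε₂ − 1).
1/ε₁ + 1/ε₂ − 1 = 1/0.28 + 1/0.46 − 1 = 4.745.
T₁⁴ − T₂⁴ = 4.50×10^11 − 1.96×10^11 = 2.54×10^11 K⁴.
q = 5.67×10⁻⁸ × 2.54×10^11 / 4.745 = 3040 W/m².
Q = q·A = 3040 × 8.0 = 24300 W.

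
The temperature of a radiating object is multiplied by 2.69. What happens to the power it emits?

factor ≈ 52.4

P ∝ T⁴, so the power scales as (2.69)⁴ = 52.4.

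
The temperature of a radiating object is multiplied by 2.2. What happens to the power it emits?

P ∝ T⁴, so the power scales as (2.2)⁴ = 23.4.

factor ≈ 23.4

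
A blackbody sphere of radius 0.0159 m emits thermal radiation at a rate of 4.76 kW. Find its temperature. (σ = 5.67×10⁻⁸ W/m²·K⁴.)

T ≈ 2270 K

A = 4πr² = 4π × (0.0159)² = 3.18×10^-3 m².
From P = σAT⁴, T = (P / σA)^(1/4) = (4760 / (5.67×10⁻⁸ × 3.18×10^-3))^(1/4).
T = (2.64×10^13)^(1/4) = 2270 K.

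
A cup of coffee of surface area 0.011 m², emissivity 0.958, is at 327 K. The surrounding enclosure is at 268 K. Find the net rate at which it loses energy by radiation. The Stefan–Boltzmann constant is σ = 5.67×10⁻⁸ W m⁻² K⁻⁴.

Q ≈ 3.75 W

Q = εσA(T⁴ − T_s⁴). T⁴ − T_s⁴ = (327)⁴ − (268)⁴ = 1.14×10^10 − 5.16×10^9 = 6.28×10^9 K⁴.
Q = 0.958 × 5.67×10⁻⁸ × 0.0110 × 6.28×10^9 = 3.75 W.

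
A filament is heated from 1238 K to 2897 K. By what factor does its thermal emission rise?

P ∝ T⁴, so the ratio is (2897/1238)⁴ = (2.340)⁴ = 30.0.

ratio ≈ 30.0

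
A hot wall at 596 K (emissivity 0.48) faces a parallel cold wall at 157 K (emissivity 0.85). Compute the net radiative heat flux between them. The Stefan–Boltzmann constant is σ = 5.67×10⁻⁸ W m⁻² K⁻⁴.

For two large parallel gray plates, q = σ(T₁⁴ − T₂⁴) / (1/ε₁ + 1/ε₂ − 1).
1/ε₁ + 1/ε₂ − 1 = 1/0.48 + 1/0.85 − 1 = 2.260.
T₁⁴ − T₂⁴ = 1.26×10^11 − 6.08×10^8 = 1.26×10^11 K⁴.
q = 5.67×10⁻⁸ × 1.26×10^11 / 2.260 = 3150 W/m².

q ≈ 3150 W/m²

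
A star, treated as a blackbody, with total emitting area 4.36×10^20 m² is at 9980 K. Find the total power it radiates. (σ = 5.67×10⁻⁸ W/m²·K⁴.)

P = σAT⁴ = 5.67×10⁻⁸ × 4.36×10^20 × (9980)⁴ = 5.67×10⁻⁸ × 4.36×10^20 × 9.92×10^15.
P = 2.45×10^29 W.

P ≈ 2.45×10^29 W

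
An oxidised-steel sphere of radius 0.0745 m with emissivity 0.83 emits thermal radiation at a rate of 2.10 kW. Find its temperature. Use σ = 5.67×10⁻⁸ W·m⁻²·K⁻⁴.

A = 4πr² = 4π × (0.0745)² = 0.0697 m².
From P = εσAT⁴, T = (P / εσA)^(1/4) = (2100 / (0.83 × 5.67×10⁻⁸ × 0.0697))^(1/4).
T = (6.40×10^11)^(1/4) = 894 K.

T ≈ 894 K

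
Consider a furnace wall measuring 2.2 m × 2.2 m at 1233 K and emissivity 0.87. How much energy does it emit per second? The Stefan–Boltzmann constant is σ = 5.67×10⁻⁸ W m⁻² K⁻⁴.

A = 2.2 × 2.2 = 4.84 m².
Stefan–Boltzmann: P = εσAT⁴ = 0.87 × 5.67×10⁻⁸ × 4.84 × (1233)⁴ = 0.87 × 5.67×10⁻⁸ × 4.84 × 2.31×10^12.
P = 5.52×10^5 W.

P ≈ 5.52×10^5 W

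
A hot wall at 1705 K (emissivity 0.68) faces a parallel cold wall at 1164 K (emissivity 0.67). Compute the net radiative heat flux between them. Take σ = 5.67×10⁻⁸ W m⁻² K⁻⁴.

q ≈ 1.91×10^5 W/m²

For two large parallel gray plates, q = σ(T₁⁴ − T₂⁴) / (1/ε₁ + 1/ε₂ − 1).
1/ε₁ + 1/ε₂ − 1 = 1/0.68 + 1/0.67 − 1 = 1.963.
T₁⁴ − T₂⁴ = 8.45×10^12 − 1.84×10^12 = 6.62×10^12 K⁴.
q = 5.67×10⁻⁸ × 6.62×10^12 / 1.963 = 1.91×10^5 W/m².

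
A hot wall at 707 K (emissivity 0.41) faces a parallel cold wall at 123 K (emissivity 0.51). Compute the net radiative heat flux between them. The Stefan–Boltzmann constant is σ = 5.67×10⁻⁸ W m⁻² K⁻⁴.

For two large parallel gray plates, q = σ(T₁⁴ − T₂⁴) / (1/ε₁ + 1/ε₂ − 1).
1/ε₁ + 1/ε₂ − 1 = 1/0.41 + 1/0.51 − 1 = 3.400.
T₁⁴ − T₂⁴ = 2.50×10^11 − 2.29×10^8 = 2.50×10^11 K⁴.
q = 5.67×10⁻⁸ × 2.50×10^11 / 3.400 = 4160 W/m².

q ≈ 4160 W/m²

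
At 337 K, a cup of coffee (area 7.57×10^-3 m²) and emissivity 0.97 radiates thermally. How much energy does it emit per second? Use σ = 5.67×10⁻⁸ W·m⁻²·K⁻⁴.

Stefan–Boltzmann: P = εσAT⁴ = 0.97 × 5.67×10⁻⁸ × 7.57×10^-3 × (337)⁴ = 0.97 × 5.67×10⁻⁸ × 7.57×10^-3 × 1.29×10^10.
P = 5.37 W.

P ≈ 5.37 W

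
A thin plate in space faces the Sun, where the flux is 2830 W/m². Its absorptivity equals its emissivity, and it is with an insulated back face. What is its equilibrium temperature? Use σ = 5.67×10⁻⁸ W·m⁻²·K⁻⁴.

Absorbed flux αS = emitted flux εσT⁴ (one radiating face); with α = ε, T = (S/σ)^(1/4).
T = (2830 / 5.67×10⁻⁸)^(1/4) = (4.99×10^10)^(1/4).
T = 473 K.

T ≈ 473 K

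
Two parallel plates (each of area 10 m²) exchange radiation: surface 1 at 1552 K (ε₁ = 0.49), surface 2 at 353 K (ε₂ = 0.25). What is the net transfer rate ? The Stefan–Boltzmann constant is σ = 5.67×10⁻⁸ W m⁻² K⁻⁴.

Q ≈ 6.51×10^5 W

For two large parallel gray plates, q = σ(T₁⁴ − T₂⁴) / (1/ε₁ + 1/ε₂ − 1).
1/ε₁ + 1/ε₂ − 1 = 1/0.49 + 1/0.25 − 1 = 5.041.
T₁⁴ − T₂⁴ = 5.80×10^12 − 1.55×10^10 = 5.79×10^12 K⁴.
q = 5.67×10⁻⁸ × 5.79×10^12 / 5.041 = 65100 W/m².
Q = q·A = 65100 × 10 = 6.51×10^5 W.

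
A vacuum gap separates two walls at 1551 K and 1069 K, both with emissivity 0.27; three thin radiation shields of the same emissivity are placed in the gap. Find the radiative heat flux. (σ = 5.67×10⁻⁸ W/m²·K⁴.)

q ≈ 9910 W/m²

Each of the 4 gaps contributes resistance (2/ε − 1) = 2/0.27 − 1 = 6.407; total = 25.63.
q = σ(T₁⁴ − T₂⁴) / 25.63 = 5.67×10⁻⁸ × 4.48×10^12 / 25.63 = 9910 W/m².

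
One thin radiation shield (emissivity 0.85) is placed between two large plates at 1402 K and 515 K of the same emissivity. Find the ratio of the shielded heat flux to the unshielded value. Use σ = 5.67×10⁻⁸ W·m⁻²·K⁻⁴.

ratio ≈ 0.500

With N identical shields there are N+1 = 2 gaps in series, each with the same radiative resistance, so the flux falls to 1/(N+1) of its unshielded value.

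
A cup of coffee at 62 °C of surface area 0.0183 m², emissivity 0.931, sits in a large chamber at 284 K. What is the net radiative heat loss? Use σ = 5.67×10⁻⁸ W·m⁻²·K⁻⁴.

Convert: 62 °C = 335 K.
Q = εσA(T⁴ − T_s⁴). T⁴ − T_s⁴ = (335)⁴ − (284)⁴ = 1.26×10^10 − 6.51×10^9 = 6.09×10^9 K⁴.
Q = 0.931 × 5.67×10⁻⁸ × 0.0183 × 6.09×10^9 = 5.88 W.

Q ≈ 5.88 W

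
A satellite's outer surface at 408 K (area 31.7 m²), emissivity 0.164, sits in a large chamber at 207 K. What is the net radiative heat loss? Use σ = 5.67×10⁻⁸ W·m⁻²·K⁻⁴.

Q = εσA(T⁴ − T_s⁴). T⁴ − T_s⁴ = (408)⁴ − (207)⁴ = 2.77×10^10 − 1.84×10^9 = 2.59×10^10 K⁴.
Q = 0.164 × 5.67×10⁻⁸ × 31.7 × 2.59×10^10 = 7630 W.

Q ≈ 7630 W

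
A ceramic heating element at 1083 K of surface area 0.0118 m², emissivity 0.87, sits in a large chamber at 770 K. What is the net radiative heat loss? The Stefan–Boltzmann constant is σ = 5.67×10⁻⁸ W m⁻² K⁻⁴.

Q ≈ 596 W

Q = εσA(T⁴ − T_s⁴). T⁴ − T_s⁴ = (1083)⁴ − (770)⁴ = 1.38×10^12 − 3.52×10^11 = 1.02×10^12 K⁴.
Q = 0.87 × 5.67×10⁻⁸ × 0.0118 × 1.02×10^12 = 596 W.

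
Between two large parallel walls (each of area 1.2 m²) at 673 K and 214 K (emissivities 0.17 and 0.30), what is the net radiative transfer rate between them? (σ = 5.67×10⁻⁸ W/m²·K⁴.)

Q ≈ 1680 W

For two large parallel gray plates, q = σ(T₁⁴ − T₂⁴) / (1/ε₁ + 1/ε₂ − 1).
1/ε₁ + 1/ε₂ − 1 = 1/0.17 + 1/0.30 − 1 = 8.216.
T₁⁴ − T₂⁴ = 2.05×10^11 − 2.10×10^9 = 2.03×10^11 K⁴.
q = 5.67×10⁻⁸ × 2.03×10^11 / 8.216 = 1400 W/m².
Q = q·A = 1400 × 1.2 = 1680 W.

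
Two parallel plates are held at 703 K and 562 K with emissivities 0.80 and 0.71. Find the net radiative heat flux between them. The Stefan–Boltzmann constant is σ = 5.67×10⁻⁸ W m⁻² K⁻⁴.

For two large parallel gray plates, q = σ(T₁⁴ − T₂⁴) / (1/ε₁ + 1/ε₂ − 1).
1/ε₁ + 1/ε₂ − 1 = 1/0.80 + 1/0.71 − 1 = 1.658.
T₁⁴ − T₂⁴ = 2.44×10^11 − 9.98×10^10 = 1.44×10^11 K⁴.
q = 5.67×10⁻⁸ × 1.44×10^11 / 1.658 = 4940 W/m².

q ≈ 4940 W/m²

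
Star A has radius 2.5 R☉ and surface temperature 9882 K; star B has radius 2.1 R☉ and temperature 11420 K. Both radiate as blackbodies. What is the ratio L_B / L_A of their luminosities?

L_B/L_A ≈ 1.26

L = 4πR²σT⁴ ∝ R²T⁴, so L_B/L_A = (2.1/2.5)² × (11420/9882)⁴ = 0.706 × 1.78 = 1.26.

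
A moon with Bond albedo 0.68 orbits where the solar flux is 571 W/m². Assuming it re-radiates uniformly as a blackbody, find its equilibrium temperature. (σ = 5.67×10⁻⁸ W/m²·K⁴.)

Power absorbed = (1−a)S·πR²; power emitted = 4πR²σT⁴. Equating and cancelling πR²:
T = ((1−a)S / 4σ)^(1/4) = (183 / (4 × 5.67×10⁻⁸))^(1/4) = (8.06×10^8)^(1/4).
T = 168 K.

T ≈ 168 K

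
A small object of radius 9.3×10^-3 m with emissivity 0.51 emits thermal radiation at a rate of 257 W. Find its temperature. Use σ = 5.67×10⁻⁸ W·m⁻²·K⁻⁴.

T ≈ 1690 K

A = 4πr² = 4π × (9.3×10^-3)² = 1.09×10^-3 m².
From P = εσAT⁴, T = (P / εσA)^(1/4) = (257 / (0.51 × 5.67×10⁻⁸ × 1.09×10^-3))^(1/4).
T = (8.18×10^12)^(1/4) = 1690 K.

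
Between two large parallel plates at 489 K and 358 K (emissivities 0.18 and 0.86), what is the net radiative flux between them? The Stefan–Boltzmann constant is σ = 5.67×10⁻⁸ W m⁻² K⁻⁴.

For two large parallel gray plates, q = σ(T₁⁴ − T₂⁴) / (1/ε₁ + 1/ε₂ − 1).
1/ε₁ + 1/ε₂ − 1 = 1/0.18 + 1/0.86 − 1 = 5.718.
T₁⁴ − T₂⁴ = 5.72×10^10 − 1.64×10^10 = 4.08×10^10 K⁴.
q = 5.67×10⁻⁸ × 4.08×10^10 / 5.718 = 404 W/m².

q ≈ 404 W/m²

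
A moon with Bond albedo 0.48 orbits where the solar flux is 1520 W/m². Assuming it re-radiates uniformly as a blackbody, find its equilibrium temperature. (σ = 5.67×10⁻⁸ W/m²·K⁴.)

T ≈ 243 K

Power absorbed = (1−a)S·πR²; power emitted = 4πR²σT⁴. Equating and cancelling πR²:
T = ((1−a)S / 4σ)^(1/4) = (790 / (4 × 5.67×10⁻⁸))^(1/4) = (3.49×10^9)^(1/4).
T = 243 K.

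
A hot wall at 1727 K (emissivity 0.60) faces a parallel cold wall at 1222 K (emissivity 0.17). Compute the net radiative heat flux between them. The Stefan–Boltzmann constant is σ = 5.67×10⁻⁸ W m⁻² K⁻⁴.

For two large parallel gray plates, q = σ(T₁⁴ − T₂⁴) / (1/ε₁ + 1/ε₂ − 1).
1/ε₁ + 1/ε₂ − 1 = 1/0.60 + 1/0.17 − 1 = 6.549.
T₁⁴ − T₂⁴ = 8.90×10^12 − 2.23×10^12 = 6.67×10^12 K⁴.
q = 5.67×10⁻⁸ × 6.67×10^12 / 6.549 = 57700 W/m².

q ≈ 57700 W/m²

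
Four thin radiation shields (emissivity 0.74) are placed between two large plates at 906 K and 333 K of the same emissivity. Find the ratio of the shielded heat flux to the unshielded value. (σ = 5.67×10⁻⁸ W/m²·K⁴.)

ratio ≈ 0.200

With N identical shields there are N+1 = 5 gaps in series, each with the same radiative resistance, so the flux falls to 1/(N+1) of its unshielded value.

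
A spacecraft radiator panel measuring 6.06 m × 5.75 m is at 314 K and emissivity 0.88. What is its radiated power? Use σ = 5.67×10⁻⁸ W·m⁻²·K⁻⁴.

A = 6.06 × 5.75 = 34.8 m².
P = εσAT⁴ = 0.88 × 5.67×10⁻⁸ × 34.8 × (314)⁴ = 0.88 × 5.67×10⁻⁸ × 34.8 × 9.72×10^9.
P = 16900 W.

P ≈ 16900 W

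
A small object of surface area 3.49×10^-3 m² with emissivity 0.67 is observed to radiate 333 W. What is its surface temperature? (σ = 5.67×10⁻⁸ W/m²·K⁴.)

T ≈ 1260 K

From P = εσAT⁴, T = (P / εσA)^(1/4) = (333 / (0.67 × 5.67×10⁻⁸ × 3.49×10^-3))^(1/4).
T = (2.51×10^12)^(1/4) = 1260 K.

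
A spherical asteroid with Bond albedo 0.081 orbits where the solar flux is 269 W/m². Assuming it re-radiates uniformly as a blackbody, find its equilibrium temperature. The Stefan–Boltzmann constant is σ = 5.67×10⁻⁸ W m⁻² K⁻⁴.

Power absorbed = (1−a)S·πR²; power emitted = 4πR²σT⁴. Equating and cancelling πR²:
T = ((1−a)S / 4σ)^(1/4) = (247 / (4 × 5.67×10⁻⁸))^(1/4) = (1.09×10^9)^(1/4).
T = 182 K.

T ≈ 182 K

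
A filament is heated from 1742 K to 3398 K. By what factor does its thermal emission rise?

ratio ≈ 14.5

P ∝ T⁴, so the ratio is (3398/1742)⁴ = (1.951)⁴ = 14.5.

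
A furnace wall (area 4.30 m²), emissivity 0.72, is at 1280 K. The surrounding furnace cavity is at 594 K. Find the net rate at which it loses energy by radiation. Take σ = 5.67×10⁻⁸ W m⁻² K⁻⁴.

Q ≈ 4.49×10^5 W

Q = εσA(T⁴ − T_s⁴). T⁴ − T_s⁴ = (1280)⁴ − (594)⁴ = 2.68×10^12 − 1.24×10^11 = 2.56×10^12 K⁴.
Q = 0.72 × 5.67×10⁻⁸ × 4.30 × 2.56×10^12 = 4.49×10^5 W.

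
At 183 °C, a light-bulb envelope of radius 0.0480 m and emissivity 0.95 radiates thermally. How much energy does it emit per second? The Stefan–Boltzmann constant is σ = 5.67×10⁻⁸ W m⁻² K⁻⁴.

A = 4πr² = 4π × (0.0480)² = 0.0290 m².
183 °C = 456 K.
Stefan–Boltzmann: P = εσAT⁴ = 0.95 × 5.67×10⁻⁸ × 0.0290 × (456)⁴ = 0.95 × 5.67×10⁻⁸ × 0.0290 × 4.32×10^10.
P = 67.4 W.

P ≈ 67.4 W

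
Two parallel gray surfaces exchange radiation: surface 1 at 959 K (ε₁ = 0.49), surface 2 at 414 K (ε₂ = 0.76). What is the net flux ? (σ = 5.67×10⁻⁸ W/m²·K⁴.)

q ≈ 19600 W/m²

For two large parallel gray plates, q = σ(T₁⁴ − T₂⁴) / (1/ε₁ + 1/ε₂ − 1).
1/ε₁ + 1/ε₂ − 1 = 1/0.49 + 1/0.76 − 1 = 2.357.
T₁⁴ − T₂⁴ = 8.46×10^11 − 2.94×10^10 = 8.16×10^11 K⁴.
q = 5.67×10⁻⁸ × 8.16×10^11 / 2.357 = 19600 W/m².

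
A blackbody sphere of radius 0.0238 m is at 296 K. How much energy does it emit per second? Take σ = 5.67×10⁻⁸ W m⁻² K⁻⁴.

A = 4πr² = 4π × (0.0238)² = 7.12×10^-3 m².
P = σAT⁴ = 5.67×10⁻⁸ × 7.12×10^-3 × (296)⁴ = 5.67×10⁻⁸ × 7.12×10^-3 × 7.68×10^9.
P = 3.10 W.

P ≈ 3.10 W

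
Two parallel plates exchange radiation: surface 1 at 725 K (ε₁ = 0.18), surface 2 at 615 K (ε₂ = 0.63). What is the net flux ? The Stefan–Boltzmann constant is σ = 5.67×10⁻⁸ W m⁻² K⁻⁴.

For two large parallel gray plates, q = σ(T₁⁴ − T₂⁴) / (1/ε₁ + 1/ε₂ − 1).
1/ε₁ + 1/ε₂ − 1 = 1/0.18 + 1/0.63 − 1 = 6.143.
T₁⁴ − T₂⁴ = 2.76×10^11 − 1.43×10^11 = 1.33×10^11 K⁴.
q = 5.67×10⁻⁸ × 1.33×10^11 / 6.143 = 1230 W/m².

q ≈ 1230 W/m²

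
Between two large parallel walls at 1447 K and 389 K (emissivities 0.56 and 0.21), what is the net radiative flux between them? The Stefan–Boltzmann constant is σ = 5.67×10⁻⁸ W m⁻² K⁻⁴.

For two large parallel gray plates, q = σ(T₁⁴ − T₂⁴) / (1/ε₁ + 1/ε₂ − 1).
1/ε₁ + 1/ε₂ − 1 = 1/0.56 + 1/0.21 − 1 = 5.548.
T₁⁴ − T₂⁴ = 4.38×10^12 − 2.29×10^10 = 4.36×10^12 K⁴.
q = 5.67×10⁻⁸ × 4.36×10^12 / 5.548 = 44600 W/m².

q ≈ 44600 W/m²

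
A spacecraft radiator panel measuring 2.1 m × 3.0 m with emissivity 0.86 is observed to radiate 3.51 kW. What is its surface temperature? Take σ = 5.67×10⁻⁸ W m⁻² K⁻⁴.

A = 2.1 × 3.0 = 6.30 m².
From P = εσAT⁴, T = (P / εσA)^(1/4) = (3510 / (0.86 × 5.67×10⁻⁸ × 6.30))^(1/4).
T = (1.14×10^10)^(1/4) = 327 K.

T ≈ 327 K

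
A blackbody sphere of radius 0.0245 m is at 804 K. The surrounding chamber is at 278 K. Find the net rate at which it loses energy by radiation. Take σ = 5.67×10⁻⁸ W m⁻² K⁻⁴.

A = 4πr² = 4π × (0.0245)² = 7.54×10^-3 m².
Q = σA(T⁴ − T_s⁴). T⁴ − T_s⁴ = (804)⁴ − (278)⁴ = 4.18×10^11 − 5.97×10^9 = 4.12×10^11 K⁴.
Q = 5.67×10⁻⁸ × 7.54×10^-3 × 4.12×10^11 = 176 W.

Q ≈ 176 W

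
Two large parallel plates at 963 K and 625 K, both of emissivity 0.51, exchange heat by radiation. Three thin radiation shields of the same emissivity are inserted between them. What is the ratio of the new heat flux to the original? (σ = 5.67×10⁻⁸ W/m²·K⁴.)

With N identical shields there are N+1 = 4 gaps in series, each with the same radiative resistance, so the flux falls to 1/(N+1) of its unshielded value.

ratio ≈ 0.250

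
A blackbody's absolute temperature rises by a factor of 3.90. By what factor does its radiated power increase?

P ∝ T⁴, so the power scales as (3.90)⁴ = 231.

factor ≈ 231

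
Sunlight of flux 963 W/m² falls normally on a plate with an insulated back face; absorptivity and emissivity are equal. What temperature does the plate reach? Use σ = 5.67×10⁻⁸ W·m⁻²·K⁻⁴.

T ≈ 361 K

Absorbed flux αS = emitted flux εσT⁴ (one radiating face); with α = ε, T = (S/σ)^(1/4).
T = (963 / 5.67×10⁻⁸)^(1/4) = (1.70×10^10)^(1/4).
T = 361 K.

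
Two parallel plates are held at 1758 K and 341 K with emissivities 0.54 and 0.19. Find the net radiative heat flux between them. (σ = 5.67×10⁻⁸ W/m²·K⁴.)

For two large parallel gray plates, q = σ(T₁⁴ − T₂⁴) / (1/ε₁ + 1/ε₂ − 1).
1/ε₁ + 1/ε₂ − 1 = 1/0.54 + 1/0.19 − 1 = 6.115.
T₁⁴ − T₂⁴ = 9.55×10^12 − 1.35×10^10 = 9.54×10^12 K⁴.
q = 5.67×10⁻⁸ × 9.54×10^12 / 6.115 = 88400 W/m².

q ≈ 88400 W/m²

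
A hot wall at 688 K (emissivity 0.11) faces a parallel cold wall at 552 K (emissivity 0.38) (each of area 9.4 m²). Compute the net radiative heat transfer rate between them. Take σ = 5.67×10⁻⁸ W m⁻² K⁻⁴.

For two large parallel gray plates, q = σ(T₁⁴ − T₂⁴) / (1/ε₁ + 1/ε₂ − 1).
1/ε₁ + 1/ε₂ − 1 = 1/0.11 + 1/0.38 − 1 = 10.72.
T₁⁴ − T₂⁴ = 2.24×10^11 − 9.28×10^10 = 1.31×10^11 K⁴.
q = 5.67×10⁻⁸ × 1.31×10^11 / 10.72 = 694 W/m².
Q = q·A = 694 × 9.4 = 6520 W.

Q ≈ 6520 W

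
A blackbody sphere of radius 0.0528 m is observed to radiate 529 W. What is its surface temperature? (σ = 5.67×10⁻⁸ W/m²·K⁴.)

A = 4πr² = 4π × (0.0528)² = 0.0350 m².
From P = σAT⁴, T = (P / σA)^(1/4) = (529 / (5.67×10⁻⁸ × 0.0350))^(1/4).
T = (2.66×10^11)^(1/4) = 718 K.

T ≈ 718 K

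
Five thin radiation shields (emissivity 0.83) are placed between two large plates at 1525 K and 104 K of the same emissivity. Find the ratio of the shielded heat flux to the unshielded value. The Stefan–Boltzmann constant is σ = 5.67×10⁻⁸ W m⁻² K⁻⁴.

With N identical shields there are N+1 = 6 gaps in series, each with the same radiative resistance, so the flux falls to 1/(N+1) of its unshielded value.

ratio ≈ 0.167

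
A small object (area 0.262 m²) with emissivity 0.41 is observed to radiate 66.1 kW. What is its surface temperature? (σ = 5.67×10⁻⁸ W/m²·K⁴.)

From P = εσAT⁴, T = (P / εσA)^(1/4) = (66100 / (0.41 × 5.67×10⁻⁸ × 0.262))^(1/4).
T = (1.09×10^13)^(1/4) = 1820 K.

T ≈ 1820 K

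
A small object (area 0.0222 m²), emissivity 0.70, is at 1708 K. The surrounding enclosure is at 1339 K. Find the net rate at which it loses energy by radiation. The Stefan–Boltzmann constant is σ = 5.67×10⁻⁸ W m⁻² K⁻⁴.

Q = εσA(T⁴ − T_s⁴). T⁴ − T_s⁴ = (1708)⁴ − (1339)⁴ = 8.51×10^12 − 3.21×10^12 = 5.30×10^12 K⁴.
Q = 0.70 × 5.67×10⁻⁸ × 0.0222 × 5.30×10^12 = 4670 W.

Q ≈ 4670 W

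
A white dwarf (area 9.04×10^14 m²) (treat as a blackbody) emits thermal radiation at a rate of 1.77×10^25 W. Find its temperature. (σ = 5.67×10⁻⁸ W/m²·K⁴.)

T ≈ 24200 K

From P = σAT⁴, T = (P / σA)^(1/4) = (1.77×10^25 / (5.67×10⁻⁸ × 9.04×10^14))^(1/4).
T = (3.45×10^17)^(1/4) = 24200 K.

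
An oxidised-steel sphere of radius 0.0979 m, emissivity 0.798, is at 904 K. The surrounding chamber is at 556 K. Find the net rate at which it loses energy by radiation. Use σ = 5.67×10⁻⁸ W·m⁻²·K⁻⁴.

A = 4πr² = 4π × (0.0979)² = 0.120 m².
Q = εσA(T⁴ − T_s⁴). T⁴ − T_s⁴ = (904)⁴ − (556)⁴ = 6.68×10^11 − 9.56×10^10 = 5.72×10^11 K⁴.
Q = 0.798 × 5.67×10⁻⁸ × 0.120 × 5.72×10^11 = 3120 W.

Q ≈ 3120 W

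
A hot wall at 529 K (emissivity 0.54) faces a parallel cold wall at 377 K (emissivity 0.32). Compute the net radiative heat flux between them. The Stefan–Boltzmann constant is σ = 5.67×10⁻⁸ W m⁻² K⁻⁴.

q ≈ 829 W/m²

For two large parallel gray plates, q = σ(T₁⁴ − T₂⁴) / (1/ε₁ + 1/ε₂ − 1).
1/ε₁ + 1/ε₂ − 1 = 1/0.54 + 1/0.32 − 1 = 3.977.
T₁⁴ − T₂⁴ = 7.83×10^10 − 2.02×10^10 = 5.81×10^10 K⁴.
q = 5.67×10⁻⁸ × 5.81×10^10 / 3.977 = 829 W/m².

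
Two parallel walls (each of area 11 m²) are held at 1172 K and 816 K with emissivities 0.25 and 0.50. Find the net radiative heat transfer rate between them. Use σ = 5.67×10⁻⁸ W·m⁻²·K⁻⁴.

For two large parallel gray plates, q = σ(T₁⁴ − T₂⁴) / (1/ε₁ + 1/ε₂ − 1).
1/ε₁ + 1/ε₂ − 1 = 1/0.25 + 1/0.50 − 1 = 5.000.
T₁⁴ − T₂⁴ = 1.89×10^12 − 4.43×10^11 = 1.44×10^12 K⁴.
q = 5.67×10⁻⁸ × 1.44×10^12 / 5.000 = 16400 W/m².
Q = q·A = 16400 × 11 = 1.80×10^5 W.

Q ≈ 1.80×10^5 W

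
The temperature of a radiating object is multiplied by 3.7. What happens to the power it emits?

factor ≈ 187

P ∝ T⁴, so the power scales as (3.7)⁴ = 187.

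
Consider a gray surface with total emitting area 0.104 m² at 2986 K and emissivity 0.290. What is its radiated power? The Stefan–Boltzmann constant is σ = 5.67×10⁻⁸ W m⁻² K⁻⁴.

P = εσAT⁴ = 0.290 × 5.67×10⁻⁸ × 0.104 × (2986)⁴ = 0.290 × 5.67×10⁻⁸ × 0.104 × 7.95×10^13.
P = 1.36×10^5 W.

P ≈ 1.36×10^5 W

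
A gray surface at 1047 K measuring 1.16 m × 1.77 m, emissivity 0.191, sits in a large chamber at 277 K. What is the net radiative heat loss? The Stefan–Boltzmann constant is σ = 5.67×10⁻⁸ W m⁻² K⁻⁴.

Q ≈ 26600 W

A = 1.16 × 1.77 = 2.05 m².
Q = εσA(T⁴ − T_s⁴). T⁴ − T_s⁴ = (1047)⁴ − (277)⁴ = 1.20×10^12 − 5.89×10^9 = 1.20×10^12 K⁴.
Q = 0.191 × 5.67×10⁻⁸ × 2.05 × 1.20×10^12 = 26600 W.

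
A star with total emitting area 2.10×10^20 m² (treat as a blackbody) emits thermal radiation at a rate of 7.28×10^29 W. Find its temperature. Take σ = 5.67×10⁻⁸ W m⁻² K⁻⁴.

From P = σAT⁴, T = (P / σA)^(1/4) = (7.28×10^29 / (5.67×10⁻⁸ × 2.10×10^20))^(1/4).
T = (6.11×10^16)^(1/4) = 15700 K.

T ≈ 15700 K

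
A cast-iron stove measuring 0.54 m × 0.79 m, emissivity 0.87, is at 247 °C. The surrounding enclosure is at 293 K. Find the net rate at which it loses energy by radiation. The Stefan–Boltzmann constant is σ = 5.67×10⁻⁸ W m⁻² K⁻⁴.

A = 0.54 × 0.79 = 0.427 m².
Convert: 247 °C = 520 K.
Q = εσA(T⁴ − T_s⁴). T⁴ − T_s⁴ = (520)⁴ − (293)⁴ = 7.31×10^10 − 7.37×10^9 = 6.57×10^10 K⁴.
Q = 0.87 × 5.67×10⁻⁸ × 0.427 × 6.57×10^10 = 1380 W.

Q ≈ 1380 W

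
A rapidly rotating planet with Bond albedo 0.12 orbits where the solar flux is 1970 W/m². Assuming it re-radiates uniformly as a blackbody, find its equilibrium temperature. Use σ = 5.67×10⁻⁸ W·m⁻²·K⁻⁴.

T ≈ 296 K

Power absorbed = (1−a)S·πR²; power emitted = 4πR²σT⁴. Equating and cancelling πR²:
T = ((1−a)S / 4σ)^(1/4) = (1730 / (4 × 5.67×10⁻⁸))^(1/4) = (7.64×10^9)^(1/4).
T = 296 K.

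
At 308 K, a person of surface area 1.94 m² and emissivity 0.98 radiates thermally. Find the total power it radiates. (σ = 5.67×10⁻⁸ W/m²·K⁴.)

P = εσAT⁴ = 0.98 × 5.67×10⁻⁸ × 1.94 × (308)⁴ = 0.98 × 5.67×10⁻⁸ × 1.94 × 9.00×10^9.
P = 970 W.

P ≈ 970 W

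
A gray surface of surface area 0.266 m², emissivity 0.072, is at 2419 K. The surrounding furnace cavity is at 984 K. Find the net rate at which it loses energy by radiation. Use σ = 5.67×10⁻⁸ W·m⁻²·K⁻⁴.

Q ≈ 36200 W

Q = εσA(T⁴ − T_s⁴). T⁴ − T_s⁴ = (2419)⁴ − (984)⁴ = 3.42×10^13 − 9.38×10^11 = 3.33×10^13 K⁴.
Q = 0.072 × 5.67×10⁻⁸ × 0.266 × 3.33×10^13 = 36200 W.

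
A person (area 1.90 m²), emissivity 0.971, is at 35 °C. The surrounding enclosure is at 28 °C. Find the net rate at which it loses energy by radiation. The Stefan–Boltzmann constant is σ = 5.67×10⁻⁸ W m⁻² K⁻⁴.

Convert: 35 °C = 308 K; 28 °C = 301 K.
Q = εσA(T⁴ − T_s⁴). T⁴ − T_s⁴ = (308)⁴ − (301)⁴ = 9.00×10^9 − 8.21×10^9 = 7.91×10^8 K⁴.
Q = 0.971 × 5.67×10⁻⁸ × 1.90 × 7.91×10^8 = 82.7 W.

Q ≈ 82.7 W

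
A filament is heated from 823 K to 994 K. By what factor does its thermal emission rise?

P ∝ T⁴, so the ratio is (994/823)⁴ = (1.208)⁴ = 2.13.

ratio ≈ 2.13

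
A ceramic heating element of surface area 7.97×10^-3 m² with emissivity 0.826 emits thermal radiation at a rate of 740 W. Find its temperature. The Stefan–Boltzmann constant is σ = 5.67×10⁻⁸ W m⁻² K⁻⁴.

T ≈ 1190 K

From P = εσAT⁴, T = (P / εσA)^(1/4) = (740 / (0.826 × 5.67×10⁻⁸ × 7.97×10^-3))^(1/4).
T = (1.98×10^12)^(1/4) = 1190 K.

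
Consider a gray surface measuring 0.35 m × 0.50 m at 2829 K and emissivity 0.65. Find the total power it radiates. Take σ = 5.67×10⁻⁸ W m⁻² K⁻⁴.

A = 0.35 × 0.50 = 0.175 m².
Stefan–Boltzmann: P = εσAT⁴ = 0.65 × 5.67×10⁻⁸ × 0.175 × (2829)⁴ = 0.65 × 5.67×10⁻⁸ × 0.175 × 6.41×10^13.
P = 4.13×10^5 W.

P ≈ 4.13×10^5 W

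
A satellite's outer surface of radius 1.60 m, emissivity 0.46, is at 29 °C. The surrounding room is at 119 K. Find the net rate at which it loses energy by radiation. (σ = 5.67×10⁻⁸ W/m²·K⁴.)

A = 4πr² = 4π × (1.60)² = 32.2 m².
Convert: 29 °C = 302 K.
Q = εσA(T⁴ − T_s⁴). T⁴ − T_s⁴ = (302)⁴ − (119)⁴ = 8.32×10^9 − 2.01×10^8 = 8.12×10^9 K⁴.
Q = 0.46 × 5.67×10⁻⁸ × 32.2 × 8.12×10^9 = 6810 W.

Q ≈ 6810 W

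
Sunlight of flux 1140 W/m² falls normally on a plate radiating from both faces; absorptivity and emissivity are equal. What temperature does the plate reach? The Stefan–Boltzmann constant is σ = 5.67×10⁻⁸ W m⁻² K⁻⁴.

T ≈ 317 K

Absorbed flux αS = emitted flux 2εσT⁴ per unit area; with α = ε this gives T = (S/2σ)^(1/4).
T = (1140 / (2 × 5.67×10⁻⁸))^(1/4) = (1.01×10^10)^(1/4).
T = 317 K.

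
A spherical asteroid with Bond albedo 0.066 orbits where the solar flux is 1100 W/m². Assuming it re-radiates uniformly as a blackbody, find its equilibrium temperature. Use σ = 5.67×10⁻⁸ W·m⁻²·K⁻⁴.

T ≈ 259 K

Power absorbed = (1−a)S·πR²; power emitted = 4πR²σT⁴. Equating and cancelling πR²:
T = ((1−a)S / 4σ)^(1/4) = (1030 / (4 × 5.67×10⁻⁸))^(1/4) = (4.53×10^9)^(1/4).
T = 259 K.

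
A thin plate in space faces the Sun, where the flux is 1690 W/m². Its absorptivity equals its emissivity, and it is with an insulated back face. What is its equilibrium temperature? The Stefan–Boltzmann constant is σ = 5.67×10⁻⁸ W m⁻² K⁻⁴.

T ≈ 416 K

Absorbed flux αS = emitted flux εσT⁴ (one radiating face); with α = ε, T = (S/σ)^(1/4).
T = (1690 / 5.67×10⁻⁸)^(1/4) = (2.98×10^10)^(1/4).
T = 416 K.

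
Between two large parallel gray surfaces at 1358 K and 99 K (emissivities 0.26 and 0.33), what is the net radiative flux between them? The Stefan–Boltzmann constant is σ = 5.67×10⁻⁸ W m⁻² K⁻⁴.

For two large parallel gray plates, q = σ(T₁⁴ − T₂⁴) / (1/ε₁ + 1/ε₂ − 1).
1/ε₁ + 1/ε₂ − 1 = 1/0.26 + 1/0.33 − 1 = 5.876.
T₁⁴ − T₂⁴ = 3.40×10^12 − 9.61×10^7 = 3.40×10^12 K⁴.
q = 5.67×10⁻⁸ × 3.40×10^12 / 5.876 = 32800 W/m².

q ≈ 32800 W/m²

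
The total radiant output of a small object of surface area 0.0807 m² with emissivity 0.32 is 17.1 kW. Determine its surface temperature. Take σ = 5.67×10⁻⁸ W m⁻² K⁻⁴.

From P = εσAT⁴, T = (P / εσA)^(1/4) = (17100 / (0.32 × 5.67×10⁻⁸ × 0.0807))^(1/4).
T = (1.17×10^13)^(1/4) = 1850 K.

T ≈ 1850 K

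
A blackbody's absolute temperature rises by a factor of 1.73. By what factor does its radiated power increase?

P ∝ T⁴, so the power scales as (1.73)⁴ = 8.96.

factor ≈ 8.96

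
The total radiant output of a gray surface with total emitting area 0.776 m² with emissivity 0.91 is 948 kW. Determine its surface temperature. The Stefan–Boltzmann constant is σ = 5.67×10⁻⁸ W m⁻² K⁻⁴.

From P = εσAT⁴, T = (P / εσA)^(1/4) = (9.48×10^5 / (0.91 × 5.67×10⁻⁸ × 0.776))^(1/4).
T = (2.37×10^13)^(1/4) = 2210 K.

T ≈ 2210 K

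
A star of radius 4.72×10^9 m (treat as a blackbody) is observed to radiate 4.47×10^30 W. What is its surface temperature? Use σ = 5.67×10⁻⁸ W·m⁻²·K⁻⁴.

A = 4πr² = 4π × (4.72×10^9)² = 2.80×10^20 m².
From P = σAT⁴, T = (P / σA)^(1/4) = (4.47×10^30 / (5.67×10⁻⁸ × 2.80×10^20))^(1/4).
T = (2.82×10^17)^(1/4) = 23000 K.

T ≈ 23000 K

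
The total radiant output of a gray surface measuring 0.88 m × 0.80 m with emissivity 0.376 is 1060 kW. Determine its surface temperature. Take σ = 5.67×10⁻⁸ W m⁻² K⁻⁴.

T ≈ 2900 K

A = 0.88 × 0.80 = 0.704 m².
From P = εσAT⁴, T = (P / εσA)^(1/4) = (1.06×10^6 / (0.376 × 5.67×10⁻⁸ × 0.704))^(1/4).
T = (7.06×10^13)^(1/4) = 2900 K.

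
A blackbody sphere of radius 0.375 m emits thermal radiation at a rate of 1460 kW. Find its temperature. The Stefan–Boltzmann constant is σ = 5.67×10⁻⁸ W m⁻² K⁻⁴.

T ≈ 1950 K

A = 4πr² = 4π × (0.375)² = 1.77 m².
From P = σAT⁴, T = (P / σA)^(1/4) = (1.46×10^6 / (5.67×10⁻⁸ × 1.77))^(1/4).
T = (1.46×10^13)^(1/4) = 1950 K.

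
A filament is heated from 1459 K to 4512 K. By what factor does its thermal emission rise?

ratio ≈ 91.5

P ∝ T⁴, so the ratio is (4512/1459)⁴ = (3.093)⁴ = 91.5.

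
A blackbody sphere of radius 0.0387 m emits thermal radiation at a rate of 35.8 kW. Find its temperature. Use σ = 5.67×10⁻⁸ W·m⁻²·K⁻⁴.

A = 4πr² = 4π × (0.0387)² = 0.0188 m².
From P = σAT⁴, T = (P / σA)^(1/4) = (35800 / (5.67×10⁻⁸ × 0.0188))^(1/4).
T = (3.35×10^13)^(1/4) = 2410 K.

T ≈ 2410 K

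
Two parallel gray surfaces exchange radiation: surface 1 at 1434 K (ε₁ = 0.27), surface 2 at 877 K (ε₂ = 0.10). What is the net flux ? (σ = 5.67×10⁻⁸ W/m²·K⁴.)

For two large parallel gray plates, q = σ(T₁⁴ − T₂⁴) / (1/ε₁ + 1/ε₂ − 1).
1/ε₁ + 1/ε₂ − 1 = 1/0.27 + 1/0.10 − 1 = 12.70.
T₁⁴ − T₂⁴ = 4.23×10^12 − 5.92×10^11 = 3.64×10^12 K⁴.
q = 5.67×10⁻⁸ × 3.64×10^12 / 12.70 = 16200 W/m².

q ≈ 16200 W/m²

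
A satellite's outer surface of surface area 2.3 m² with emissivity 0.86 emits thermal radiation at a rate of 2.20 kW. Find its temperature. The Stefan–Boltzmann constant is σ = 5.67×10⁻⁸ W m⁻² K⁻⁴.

From P = εσAT⁴, T = (P / εσA)^(1/4) = (2200 / (0.86 × 5.67×10⁻⁸ × 2.30))^(1/4).
T = (1.96×10^10)^(1/4) = 374 K.

T ≈ 374 K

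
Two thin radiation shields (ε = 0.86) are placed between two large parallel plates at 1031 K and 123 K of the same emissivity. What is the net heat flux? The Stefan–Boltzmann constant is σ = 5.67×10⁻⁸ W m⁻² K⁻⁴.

q ≈ 16100 W/m²

Each of the 3 gaps contributes resistance (2/ε − 1) = 2/0.86 − 1 = 1.326; total = 3.977.
q = σ(T₁⁴ − T₂⁴) / 3.977 = 5.67×10⁻⁸ × 1.13×10^12 / 3.977 = 16100 W/m².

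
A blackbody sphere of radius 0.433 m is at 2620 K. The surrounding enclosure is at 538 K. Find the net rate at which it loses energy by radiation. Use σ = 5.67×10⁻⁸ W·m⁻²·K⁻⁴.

Q ≈ 6.28×10^6 W

A = 4πr² = 4π × (0.433)² = 2.36 m².
Q = σA(T⁴ − T_s⁴). T⁴ − T_s⁴ = (2620)⁴ − (538)⁴ = 4.71×10^13 − 8.38×10^10 = 4.70×10^13 K⁴.
Q = 5.67×10⁻⁸ × 2.36 × 4.70×10^13 = 6.28×10^6 W.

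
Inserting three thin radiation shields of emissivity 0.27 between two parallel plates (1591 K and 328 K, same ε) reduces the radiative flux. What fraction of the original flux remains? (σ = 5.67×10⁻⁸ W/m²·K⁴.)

With N identical shields there are N+1 = 4 gaps in series, each with the same radiative resistance, so the flux falls to 1/(N+1) of its unshielded value.

ratio ≈ 0.250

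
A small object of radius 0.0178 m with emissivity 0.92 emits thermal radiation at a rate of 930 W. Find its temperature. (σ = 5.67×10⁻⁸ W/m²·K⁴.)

T ≈ 1450 K

A = 4πr² = 4π × (0.0178)² = 3.98×10^-3 m².
From P = εσAT⁴, T = (P / εσA)^(1/4) = (930 / (0.92 × 5.67×10⁻⁸ × 3.98×10^-3))^(1/4).
T = (4.48×10^12)^(1/4) = 1450 K.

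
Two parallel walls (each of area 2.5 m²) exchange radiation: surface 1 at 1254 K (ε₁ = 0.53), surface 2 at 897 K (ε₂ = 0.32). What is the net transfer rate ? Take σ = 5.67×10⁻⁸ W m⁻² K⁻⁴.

Q ≈ 64500 W

For two large parallel gray plates, q = σ(T₁⁴ − T₂⁴) / (1/ε₁ + 1/ε₂ − 1).
1/ε₁ + 1/ε₂ − 1 = 1/0.53 + 1/0.32 − 1 = 4.012.
T₁⁴ − T₂⁴ = 2.47×10^12 − 6.47×10^11 = 1.83×10^12 K⁴.
q = 5.67×10⁻⁸ × 1.83×10^12 / 4.012 = 25800 W/m².
Q = q·A = 25800 × 2.5 = 64500 W.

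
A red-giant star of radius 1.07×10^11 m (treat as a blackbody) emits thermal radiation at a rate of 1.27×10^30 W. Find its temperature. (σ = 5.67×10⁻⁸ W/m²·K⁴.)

T ≈ 3530 K

A = 4πr² = 4π × (1.07×10^11)² = 1.44×10^23 m².
From P = σAT⁴, T = (P / σA)^(1/4) = (1.27×10^30 / (5.67×10⁻⁸ × 1.44×10^23))^(1/4).
T = (1.56×10^14)^(1/4) = 3530 K.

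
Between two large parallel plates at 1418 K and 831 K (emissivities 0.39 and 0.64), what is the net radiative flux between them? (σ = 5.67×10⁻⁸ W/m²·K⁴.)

For two large parallel gray plates, q = σ(T₁⁴ − T₂⁴) / (1/ε₁ + 1/ε₂ − 1).
1/ε₁ + 1/ε₂ − 1 = 1/0.39 + 1/0.64 − 1 = 3.127.
T₁⁴ − T₂⁴ = 4.04×10^12 − 4.77×10^11 = 3.57×10^12 K⁴.
q = 5.67×10⁻⁸ × 3.57×10^12 / 3.127 = 64700 W/m².

q ≈ 64700 W/m²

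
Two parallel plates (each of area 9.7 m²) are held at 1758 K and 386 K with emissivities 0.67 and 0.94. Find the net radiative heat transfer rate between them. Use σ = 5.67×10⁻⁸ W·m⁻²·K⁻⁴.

Q ≈ 3.37×10^6 W

For two large parallel gray plates, q = σ(T₁⁴ − T₂⁴) / (1/ε₁ + 1/ε₂ − 1).
1/ε₁ + 1/ε₂ − 1 = 1/0.67 + 1/0.94 − 1 = 1.556.
T₁⁴ − T₂⁴ = 9.55×10^12 − 2.22×10^10 = 9.53×10^12 K⁴.
q = 5.67×10⁻⁸ × 9.53×10^12 / 1.556 = 3.47×10^5 W/m².
Q = q·A = 3.47×10^5 × 9.7 = 3.37×10^6 W.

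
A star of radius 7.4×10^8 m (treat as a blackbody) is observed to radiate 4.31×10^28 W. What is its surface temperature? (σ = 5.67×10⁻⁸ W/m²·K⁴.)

T ≈ 18200 K

A = 4πr² = 4π × (7.4×10^8)² = 6.88×10^18 m².
From P = σAT⁴, T = (P / σA)^(1/4) = (4.31×10^28 / (5.67×10⁻⁸ × 6.88×10^18))^(1/4).
T = (1.10×10^17)^(1/4) = 18200 K.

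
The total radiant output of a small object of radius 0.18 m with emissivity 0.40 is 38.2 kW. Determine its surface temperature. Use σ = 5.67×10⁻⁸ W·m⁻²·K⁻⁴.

A = 4πr² = 4π × (0.18)² = 0.407 m².
From P = εσAT⁴, T = (P / εσA)^(1/4) = (38200 / (0.40 × 5.67×10⁻⁸ × 0.407))^(1/4).
T = (4.14×10^12)^(1/4) = 1430 K.

T ≈ 1430 K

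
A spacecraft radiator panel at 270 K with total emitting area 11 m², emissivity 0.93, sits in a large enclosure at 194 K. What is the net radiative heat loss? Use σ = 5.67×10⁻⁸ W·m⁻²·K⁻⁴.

Q = εσA(T⁴ − T_s⁴). T⁴ − T_s⁴ = (270)⁴ − (194)⁴ = 5.31×10^9 − 1.42×10^9 = 3.90×10^9 K⁴.
Q = 0.93 × 5.67×10⁻⁸ × 11.0 × 3.90×10^9 = 2260 W.

Q ≈ 2260 W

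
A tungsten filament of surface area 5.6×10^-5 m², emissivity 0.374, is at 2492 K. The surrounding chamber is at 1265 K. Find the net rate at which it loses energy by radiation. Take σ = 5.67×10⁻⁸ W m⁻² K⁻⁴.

Q ≈ 42.8 W

Q = εσA(T⁴ − T_s⁴). T⁴ − T_s⁴ = (2492)⁴ − (1265)⁴ = 3.86×10^13 − 2.56×10^12 = 3.60×10^13 K⁴.
Q = 0.374 × 5.67×10⁻⁸ × 5.60×10^-5 × 3.60×10^13 = 42.8 W.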